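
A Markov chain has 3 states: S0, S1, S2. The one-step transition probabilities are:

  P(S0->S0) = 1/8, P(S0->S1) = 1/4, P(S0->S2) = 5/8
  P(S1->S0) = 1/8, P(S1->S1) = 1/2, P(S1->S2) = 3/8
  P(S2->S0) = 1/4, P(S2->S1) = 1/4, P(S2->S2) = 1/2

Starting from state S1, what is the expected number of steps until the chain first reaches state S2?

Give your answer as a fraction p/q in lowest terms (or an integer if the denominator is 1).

Answer: 32/13

Derivation:
Let h_i = expected steps to first reach S2 from state i.
Boundary: h_S2 = 0.
First-step equations for the other states:
  h_S0 = 1 + 1/8*h_S0 + 1/4*h_S1 + 5/8*h_S2
  h_S1 = 1 + 1/8*h_S0 + 1/2*h_S1 + 3/8*h_S2

Substituting h_S2 = 0 and rearranging gives the linear system (I - Q) h = 1:
  [7/8, -1/4] . (h_S0, h_S1) = 1
  [-1/8, 1/2] . (h_S0, h_S1) = 1

Solving yields:
  h_S0 = 24/13
  h_S1 = 32/13

Starting state is S1, so the expected hitting time is h_S1 = 32/13.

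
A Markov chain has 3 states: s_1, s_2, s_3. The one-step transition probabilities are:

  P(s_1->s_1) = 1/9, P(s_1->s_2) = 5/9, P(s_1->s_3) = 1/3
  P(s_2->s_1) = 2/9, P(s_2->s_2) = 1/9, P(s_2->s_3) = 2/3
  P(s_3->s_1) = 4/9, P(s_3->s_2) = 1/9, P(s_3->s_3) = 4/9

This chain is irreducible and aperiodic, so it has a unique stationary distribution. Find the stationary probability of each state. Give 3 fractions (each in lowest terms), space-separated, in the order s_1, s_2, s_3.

The stationary distribution satisfies pi = pi * P, i.e.:
  pi_s_1 = 1/9*pi_s_1 + 2/9*pi_s_2 + 4/9*pi_s_3
  pi_s_2 = 5/9*pi_s_1 + 1/9*pi_s_2 + 1/9*pi_s_3
  pi_s_3 = 1/3*pi_s_1 + 2/3*pi_s_2 + 4/9*pi_s_3
with normalization: pi_s_1 + pi_s_2 + pi_s_3 = 1.

Using the first 2 balance equations plus normalization, the linear system A*pi = b is:
  [-8/9, 2/9, 4/9] . pi = 0
  [5/9, -8/9, 1/9] . pi = 0
  [1, 1, 1] . pi = 1

Solving yields:
  pi_s_1 = 17/58
  pi_s_2 = 7/29
  pi_s_3 = 27/58

Verification (pi * P):
  17/58*1/9 + 7/29*2/9 + 27/58*4/9 = 17/58 = pi_s_1  (ok)
  17/58*5/9 + 7/29*1/9 + 27/58*1/9 = 7/29 = pi_s_2  (ok)
  17/58*1/3 + 7/29*2/3 + 27/58*4/9 = 27/58 = pi_s_3  (ok)

Answer: 17/58 7/29 27/58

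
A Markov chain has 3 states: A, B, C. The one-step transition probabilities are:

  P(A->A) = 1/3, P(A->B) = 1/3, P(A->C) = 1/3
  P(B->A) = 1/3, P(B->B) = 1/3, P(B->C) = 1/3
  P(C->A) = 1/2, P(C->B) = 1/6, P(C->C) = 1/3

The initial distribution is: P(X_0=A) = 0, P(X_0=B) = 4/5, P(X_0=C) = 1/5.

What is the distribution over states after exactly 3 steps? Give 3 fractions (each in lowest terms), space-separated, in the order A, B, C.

Answer: 7/18 5/18 1/3

Derivation:
Propagating the distribution step by step (d_{t+1} = d_t * P):
d_0 = (A=0, B=4/5, C=1/5)
  d_1[A] = 0*1/3 + 4/5*1/3 + 1/5*1/2 = 11/30
  d_1[B] = 0*1/3 + 4/5*1/3 + 1/5*1/6 = 3/10
  d_1[C] = 0*1/3 + 4/5*1/3 + 1/5*1/3 = 1/3
d_1 = (A=11/30, B=3/10, C=1/3)
  d_2[A] = 11/30*1/3 + 3/10*1/3 + 1/3*1/2 = 7/18
  d_2[B] = 11/30*1/3 + 3/10*1/3 + 1/3*1/6 = 5/18
  d_2[C] = 11/30*1/3 + 3/10*1/3 + 1/3*1/3 = 1/3
d_2 = (A=7/18, B=5/18, C=1/3)
  d_3[A] = 7/18*1/3 + 5/18*1/3 + 1/3*1/2 = 7/18
  d_3[B] = 7/18*1/3 + 5/18*1/3 + 1/3*1/6 = 5/18
  d_3[C] = 7/18*1/3 + 5/18*1/3 + 1/3*1/3 = 1/3
d_3 = (A=7/18, B=5/18, C=1/3)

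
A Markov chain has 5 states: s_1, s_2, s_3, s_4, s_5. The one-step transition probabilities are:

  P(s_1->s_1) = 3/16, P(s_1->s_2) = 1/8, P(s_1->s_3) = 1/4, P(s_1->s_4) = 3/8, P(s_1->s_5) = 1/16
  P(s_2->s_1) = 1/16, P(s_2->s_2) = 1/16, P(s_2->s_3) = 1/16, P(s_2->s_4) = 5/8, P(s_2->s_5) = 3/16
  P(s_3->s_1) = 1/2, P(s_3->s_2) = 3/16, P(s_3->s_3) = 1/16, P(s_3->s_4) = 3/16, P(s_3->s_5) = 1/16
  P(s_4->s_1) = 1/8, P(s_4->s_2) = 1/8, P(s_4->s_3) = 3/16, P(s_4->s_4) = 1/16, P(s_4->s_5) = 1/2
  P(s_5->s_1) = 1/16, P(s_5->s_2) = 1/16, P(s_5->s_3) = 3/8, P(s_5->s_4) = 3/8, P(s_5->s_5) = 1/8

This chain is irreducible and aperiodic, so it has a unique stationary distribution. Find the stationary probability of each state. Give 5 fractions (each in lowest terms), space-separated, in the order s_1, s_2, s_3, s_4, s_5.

Answer: 19881/103946 6075/51973 20763/103946 29047/103946 22105/103946

Derivation:
The stationary distribution satisfies pi = pi * P, i.e.:
  pi_s_1 = 3/16*pi_s_1 + 1/16*pi_s_2 + 1/2*pi_s_3 + 1/8*pi_s_4 + 1/16*pi_s_5
  pi_s_2 = 1/8*pi_s_1 + 1/16*pi_s_2 + 3/16*pi_s_3 + 1/8*pi_s_4 + 1/16*pi_s_5
  pi_s_3 = 1/4*pi_s_1 + 1/16*pi_s_2 + 1/16*pi_s_3 + 3/16*pi_s_4 + 3/8*pi_s_5
  pi_s_4 = 3/8*pi_s_1 + 5/8*pi_s_2 + 3/16*pi_s_3 + 1/16*pi_s_4 + 3/8*pi_s_5
  pi_s_5 = 1/16*pi_s_1 + 3/16*pi_s_2 + 1/16*pi_s_3 + 1/2*pi_s_4 + 1/8*pi_s_5
with normalization: pi_s_1 + pi_s_2 + pi_s_3 + pi_s_4 + pi_s_5 = 1.

Using the first 4 balance equations plus normalization, the linear system A*pi = b is:
  [-13/16, 1/16, 1/2, 1/8, 1/16] . pi = 0
  [1/8, -15/16, 3/16, 1/8, 1/16] . pi = 0
  [1/4, 1/16, -15/16, 3/16, 3/8] . pi = 0
  [3/8, 5/8, 3/16, -15/16, 3/8] . pi = 0
  [1, 1, 1, 1, 1] . pi = 1

Solving yields:
  pi_s_1 = 19881/103946
  pi_s_2 = 6075/51973
  pi_s_3 = 20763/103946
  pi_s_4 = 29047/103946
  pi_s_5 = 22105/103946

Verification (pi * P):
  19881/103946*3/16 + 6075/51973*1/16 + 20763/103946*1/2 + 29047/103946*1/8 + 22105/103946*1/16 = 19881/103946 = pi_s_1  (ok)
  19881/103946*1/8 + 6075/51973*1/16 + 20763/103946*3/16 + 29047/103946*1/8 + 22105/103946*1/16 = 6075/51973 = pi_s_2  (ok)
  19881/103946*1/4 + 6075/51973*1/16 + 20763/103946*1/16 + 29047/103946*3/16 + 22105/103946*3/8 = 20763/103946 = pi_s_3  (ok)
  19881/103946*3/8 + 6075/51973*5/8 + 20763/103946*3/16 + 29047/103946*1/16 + 22105/103946*3/8 = 29047/103946 = pi_s_4  (ok)
  19881/103946*1/16 + 6075/51973*3/16 + 20763/103946*1/16 + 29047/103946*1/2 + 22105/103946*1/8 = 22105/103946 = pi_s_5  (ok)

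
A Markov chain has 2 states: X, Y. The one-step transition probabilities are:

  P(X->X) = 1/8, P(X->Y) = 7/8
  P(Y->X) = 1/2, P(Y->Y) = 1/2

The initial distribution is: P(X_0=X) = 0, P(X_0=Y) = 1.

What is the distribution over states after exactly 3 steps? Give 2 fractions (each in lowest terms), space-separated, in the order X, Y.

Propagating the distribution step by step (d_{t+1} = d_t * P):
d_0 = (X=0, Y=1)
  d_1[X] = 0*1/8 + 1*1/2 = 1/2
  d_1[Y] = 0*7/8 + 1*1/2 = 1/2
d_1 = (X=1/2, Y=1/2)
  d_2[X] = 1/2*1/8 + 1/2*1/2 = 5/16
  d_2[Y] = 1/2*7/8 + 1/2*1/2 = 11/16
d_2 = (X=5/16, Y=11/16)
  d_3[X] = 5/16*1/8 + 11/16*1/2 = 49/128
  d_3[Y] = 5/16*7/8 + 11/16*1/2 = 79/128
d_3 = (X=49/128, Y=79/128)

Answer: 49/128 79/128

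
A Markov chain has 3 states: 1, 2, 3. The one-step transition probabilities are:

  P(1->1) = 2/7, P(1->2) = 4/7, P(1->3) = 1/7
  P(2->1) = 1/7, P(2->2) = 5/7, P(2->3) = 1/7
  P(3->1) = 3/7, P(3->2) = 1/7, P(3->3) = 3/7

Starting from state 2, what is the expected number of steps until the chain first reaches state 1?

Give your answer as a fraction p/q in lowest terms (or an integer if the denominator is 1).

Let h_i = expected steps to first reach 1 from state i.
Boundary: h_1 = 0.
First-step equations for the other states:
  h_2 = 1 + 1/7*h_1 + 5/7*h_2 + 1/7*h_3
  h_3 = 1 + 3/7*h_1 + 1/7*h_2 + 3/7*h_3

Substituting h_1 = 0 and rearranging gives the linear system (I - Q) h = 1:
  [2/7, -1/7] . (h_2, h_3) = 1
  [-1/7, 4/7] . (h_2, h_3) = 1

Solving yields:
  h_2 = 5
  h_3 = 3

Starting state is 2, so the expected hitting time is h_2 = 5.

Answer: 5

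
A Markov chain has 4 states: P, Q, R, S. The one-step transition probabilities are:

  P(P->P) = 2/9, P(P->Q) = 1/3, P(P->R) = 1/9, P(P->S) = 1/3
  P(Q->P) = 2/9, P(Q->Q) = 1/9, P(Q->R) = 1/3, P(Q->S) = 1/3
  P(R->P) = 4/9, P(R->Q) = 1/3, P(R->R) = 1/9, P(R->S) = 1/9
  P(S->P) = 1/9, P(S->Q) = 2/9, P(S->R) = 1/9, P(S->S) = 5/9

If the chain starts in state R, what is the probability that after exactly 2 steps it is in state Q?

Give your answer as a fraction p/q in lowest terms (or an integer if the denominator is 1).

Computing P^2 by repeated multiplication:
P^1 =
  P: [2/9, 1/3, 1/9, 1/3]
  Q: [2/9, 1/9, 1/3, 1/3]
  R: [4/9, 1/3, 1/9, 1/9]
  S: [1/9, 2/9, 1/9, 5/9]
P^2 =
  P: [17/81, 2/9, 5/27, 31/81]
  Q: [7/27, 22/81, 11/81, 1/3]
  R: [19/81, 20/81, 5/27, 1/3]
  S: [5/27, 2/9, 13/81, 35/81]

(P^2)[R -> Q] = 20/81

Answer: 20/81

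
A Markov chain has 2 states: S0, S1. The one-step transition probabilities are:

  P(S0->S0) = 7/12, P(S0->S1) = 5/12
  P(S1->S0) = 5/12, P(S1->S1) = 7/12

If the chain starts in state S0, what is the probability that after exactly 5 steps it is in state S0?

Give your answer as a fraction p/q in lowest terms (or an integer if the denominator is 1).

Answer: 7777/15552

Derivation:
Computing P^5 by repeated multiplication:
P^1 =
  S0: [7/12, 5/12]
  S1: [5/12, 7/12]
P^2 =
  S0: [37/72, 35/72]
  S1: [35/72, 37/72]
P^3 =
  S0: [217/432, 215/432]
  S1: [215/432, 217/432]
P^4 =
  S0: [1297/2592, 1295/2592]
  S1: [1295/2592, 1297/2592]
P^5 =
  S0: [7777/15552, 7775/15552]
  S1: [7775/15552, 7777/15552]

(P^5)[S0 -> S0] = 7777/15552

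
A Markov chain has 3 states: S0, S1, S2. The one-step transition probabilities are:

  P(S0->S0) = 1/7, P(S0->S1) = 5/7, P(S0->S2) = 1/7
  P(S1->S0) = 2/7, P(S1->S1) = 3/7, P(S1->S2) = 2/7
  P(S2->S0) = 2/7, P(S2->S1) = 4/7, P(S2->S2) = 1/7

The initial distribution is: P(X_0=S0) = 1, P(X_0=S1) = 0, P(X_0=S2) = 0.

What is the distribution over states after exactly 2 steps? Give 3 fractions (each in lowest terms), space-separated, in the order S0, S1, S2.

Propagating the distribution step by step (d_{t+1} = d_t * P):
d_0 = (S0=1, S1=0, S2=0)
  d_1[S0] = 1*1/7 + 0*2/7 + 0*2/7 = 1/7
  d_1[S1] = 1*5/7 + 0*3/7 + 0*4/7 = 5/7
  d_1[S2] = 1*1/7 + 0*2/7 + 0*1/7 = 1/7
d_1 = (S0=1/7, S1=5/7, S2=1/7)
  d_2[S0] = 1/7*1/7 + 5/7*2/7 + 1/7*2/7 = 13/49
  d_2[S1] = 1/7*5/7 + 5/7*3/7 + 1/7*4/7 = 24/49
  d_2[S2] = 1/7*1/7 + 5/7*2/7 + 1/7*1/7 = 12/49
d_2 = (S0=13/49, S1=24/49, S2=12/49)

Answer: 13/49 24/49 12/49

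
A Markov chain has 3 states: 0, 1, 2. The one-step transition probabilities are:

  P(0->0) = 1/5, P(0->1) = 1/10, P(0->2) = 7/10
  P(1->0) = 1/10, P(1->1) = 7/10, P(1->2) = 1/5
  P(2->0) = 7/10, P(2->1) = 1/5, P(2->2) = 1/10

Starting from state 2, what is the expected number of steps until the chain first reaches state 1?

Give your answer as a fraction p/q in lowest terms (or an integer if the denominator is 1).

Let h_i = expected steps to first reach 1 from state i.
Boundary: h_1 = 0.
First-step equations for the other states:
  h_0 = 1 + 1/5*h_0 + 1/10*h_1 + 7/10*h_2
  h_2 = 1 + 7/10*h_0 + 1/5*h_1 + 1/10*h_2

Substituting h_1 = 0 and rearranging gives the linear system (I - Q) h = 1:
  [4/5, -7/10] . (h_0, h_2) = 1
  [-7/10, 9/10] . (h_0, h_2) = 1

Solving yields:
  h_0 = 160/23
  h_2 = 150/23

Starting state is 2, so the expected hitting time is h_2 = 150/23.

Answer: 150/23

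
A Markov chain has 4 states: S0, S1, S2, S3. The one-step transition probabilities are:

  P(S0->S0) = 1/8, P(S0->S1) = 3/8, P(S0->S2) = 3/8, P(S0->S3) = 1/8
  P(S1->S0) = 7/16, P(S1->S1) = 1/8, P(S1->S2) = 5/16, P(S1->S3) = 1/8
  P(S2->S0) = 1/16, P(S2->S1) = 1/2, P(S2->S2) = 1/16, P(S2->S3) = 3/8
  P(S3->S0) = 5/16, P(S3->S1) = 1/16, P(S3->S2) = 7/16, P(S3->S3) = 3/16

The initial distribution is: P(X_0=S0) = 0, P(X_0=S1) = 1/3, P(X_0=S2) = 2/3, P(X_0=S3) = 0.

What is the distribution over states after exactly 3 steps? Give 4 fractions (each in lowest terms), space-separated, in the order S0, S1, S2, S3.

Answer: 2501/12288 59/192 3341/12288 445/2048

Derivation:
Propagating the distribution step by step (d_{t+1} = d_t * P):
d_0 = (S0=0, S1=1/3, S2=2/3, S3=0)
  d_1[S0] = 0*1/8 + 1/3*7/16 + 2/3*1/16 + 0*5/16 = 3/16
  d_1[S1] = 0*3/8 + 1/3*1/8 + 2/3*1/2 + 0*1/16 = 3/8
  d_1[S2] = 0*3/8 + 1/3*5/16 + 2/3*1/16 + 0*7/16 = 7/48
  d_1[S3] = 0*1/8 + 1/3*1/8 + 2/3*3/8 + 0*3/16 = 7/24
d_1 = (S0=3/16, S1=3/8, S2=7/48, S3=7/24)
  d_2[S0] = 3/16*1/8 + 3/8*7/16 + 7/48*1/16 + 7/24*5/16 = 221/768
  d_2[S1] = 3/16*3/8 + 3/8*1/8 + 7/48*1/2 + 7/24*1/16 = 5/24
  d_2[S2] = 3/16*3/8 + 3/8*5/16 + 7/48*1/16 + 7/24*7/16 = 83/256
  d_2[S3] = 3/16*1/8 + 3/8*1/8 + 7/48*3/8 + 7/24*3/16 = 23/128
d_2 = (S0=221/768, S1=5/24, S2=83/256, S3=23/128)
  d_3[S0] = 221/768*1/8 + 5/24*7/16 + 83/256*1/16 + 23/128*5/16 = 2501/12288
  d_3[S1] = 221/768*3/8 + 5/24*1/8 + 83/256*1/2 + 23/128*1/16 = 59/192
  d_3[S2] = 221/768*3/8 + 5/24*5/16 + 83/256*1/16 + 23/128*7/16 = 3341/12288
  d_3[S3] = 221/768*1/8 + 5/24*1/8 + 83/256*3/8 + 23/128*3/16 = 445/2048
d_3 = (S0=2501/12288, S1=59/192, S2=3341/12288, S3=445/2048)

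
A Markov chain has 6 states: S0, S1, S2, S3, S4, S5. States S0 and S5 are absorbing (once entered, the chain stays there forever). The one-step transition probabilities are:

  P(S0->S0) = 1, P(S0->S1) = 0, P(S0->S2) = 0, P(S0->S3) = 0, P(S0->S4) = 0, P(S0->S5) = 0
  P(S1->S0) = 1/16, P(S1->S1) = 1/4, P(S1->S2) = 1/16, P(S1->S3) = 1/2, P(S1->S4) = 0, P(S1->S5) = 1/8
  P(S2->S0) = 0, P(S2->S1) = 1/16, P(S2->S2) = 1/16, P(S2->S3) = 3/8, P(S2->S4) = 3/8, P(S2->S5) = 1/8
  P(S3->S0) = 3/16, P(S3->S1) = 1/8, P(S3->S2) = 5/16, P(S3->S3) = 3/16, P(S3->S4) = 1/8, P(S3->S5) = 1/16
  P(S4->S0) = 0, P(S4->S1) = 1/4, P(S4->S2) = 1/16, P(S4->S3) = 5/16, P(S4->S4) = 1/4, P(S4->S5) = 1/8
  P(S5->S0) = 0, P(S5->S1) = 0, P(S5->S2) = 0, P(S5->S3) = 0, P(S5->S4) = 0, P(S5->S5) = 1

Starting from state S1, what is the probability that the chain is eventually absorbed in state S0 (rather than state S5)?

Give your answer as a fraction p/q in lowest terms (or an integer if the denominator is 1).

Let a_i = P(absorbed in S0 | start in state i).
Boundary conditions: a_S0 = 1, a_S5 = 0.
For each transient state i, a_i = sum_j P(i->j) * a_j:
  a_S1 = 1/16*a_S0 + 1/4*a_S1 + 1/16*a_S2 + 1/2*a_S3 + 0*a_S4 + 1/8*a_S5
  a_S2 = 0*a_S0 + 1/16*a_S1 + 1/16*a_S2 + 3/8*a_S3 + 3/8*a_S4 + 1/8*a_S5
  a_S3 = 3/16*a_S0 + 1/8*a_S1 + 5/16*a_S2 + 3/16*a_S3 + 1/8*a_S4 + 1/16*a_S5
  a_S4 = 0*a_S0 + 1/4*a_S1 + 1/16*a_S2 + 5/16*a_S3 + 1/4*a_S4 + 1/8*a_S5

Substituting a_S0 = 1 and a_S5 = 0, rearrange to (I - Q) a = r where r[i] = P(i -> S0):
  [3/4, -1/16, -1/2, 0] . (a_S1, a_S2, a_S3, a_S4) = 1/16
  [-1/16, 15/16, -3/8, -3/8] . (a_S1, a_S2, a_S3, a_S4) = 0
  [-1/8, -5/16, 13/16, -1/8] . (a_S1, a_S2, a_S3, a_S4) = 3/16
  [-1/4, -1/16, -5/16, 3/4] . (a_S1, a_S2, a_S3, a_S4) = 0

Solving yields:
  a_S1 = 1012/2195
  a_S2 = 2623/6585
  a_S3 = 3403/6585
  a_S4 = 5297/13170

Starting state is S1, so the absorption probability is a_S1 = 1012/2195.

Answer: 1012/2195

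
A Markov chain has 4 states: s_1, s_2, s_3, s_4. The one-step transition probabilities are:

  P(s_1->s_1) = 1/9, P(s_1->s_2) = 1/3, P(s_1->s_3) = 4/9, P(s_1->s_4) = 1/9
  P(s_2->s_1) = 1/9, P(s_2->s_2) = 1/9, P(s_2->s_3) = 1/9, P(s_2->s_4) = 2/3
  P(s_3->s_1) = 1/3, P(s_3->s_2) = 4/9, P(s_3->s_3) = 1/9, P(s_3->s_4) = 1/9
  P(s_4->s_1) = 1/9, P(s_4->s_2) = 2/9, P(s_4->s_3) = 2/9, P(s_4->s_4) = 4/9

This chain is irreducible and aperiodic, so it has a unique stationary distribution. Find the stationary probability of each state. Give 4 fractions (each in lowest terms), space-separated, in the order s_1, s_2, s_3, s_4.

Answer: 69/440 113/440 181/880 67/176

Derivation:
The stationary distribution satisfies pi = pi * P, i.e.:
  pi_s_1 = 1/9*pi_s_1 + 1/9*pi_s_2 + 1/3*pi_s_3 + 1/9*pi_s_4
  pi_s_2 = 1/3*pi_s_1 + 1/9*pi_s_2 + 4/9*pi_s_3 + 2/9*pi_s_4
  pi_s_3 = 4/9*pi_s_1 + 1/9*pi_s_2 + 1/9*pi_s_3 + 2/9*pi_s_4
  pi_s_4 = 1/9*pi_s_1 + 2/3*pi_s_2 + 1/9*pi_s_3 + 4/9*pi_s_4
with normalization: pi_s_1 + pi_s_2 + pi_s_3 + pi_s_4 = 1.

Using the first 3 balance equations plus normalization, the linear system A*pi = b is:
  [-8/9, 1/9, 1/3, 1/9] . pi = 0
  [1/3, -8/9, 4/9, 2/9] . pi = 0
  [4/9, 1/9, -8/9, 2/9] . pi = 0
  [1, 1, 1, 1] . pi = 1

Solving yields:
  pi_s_1 = 69/440
  pi_s_2 = 113/440
  pi_s_3 = 181/880
  pi_s_4 = 67/176

Verification (pi * P):
  69/440*1/9 + 113/440*1/9 + 181/880*1/3 + 67/176*1/9 = 69/440 = pi_s_1  (ok)
  69/440*1/3 + 113/440*1/9 + 181/880*4/9 + 67/176*2/9 = 113/440 = pi_s_2  (ok)
  69/440*4/9 + 113/440*1/9 + 181/880*1/9 + 67/176*2/9 = 181/880 = pi_s_3  (ok)
  69/440*1/9 + 113/440*2/3 + 181/880*1/9 + 67/176*4/9 = 67/176 = pi_s_4  (ok)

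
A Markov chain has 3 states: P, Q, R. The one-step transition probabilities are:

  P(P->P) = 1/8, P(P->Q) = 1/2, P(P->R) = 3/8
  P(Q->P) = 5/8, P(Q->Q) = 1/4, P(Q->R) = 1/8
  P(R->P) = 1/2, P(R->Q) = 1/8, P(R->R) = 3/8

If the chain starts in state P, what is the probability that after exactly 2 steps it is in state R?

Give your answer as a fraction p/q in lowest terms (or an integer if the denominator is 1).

Computing P^2 by repeated multiplication:
P^1 =
  P: [1/8, 1/2, 3/8]
  Q: [5/8, 1/4, 1/8]
  R: [1/2, 1/8, 3/8]
P^2 =
  P: [33/64, 15/64, 1/4]
  Q: [19/64, 25/64, 5/16]
  R: [21/64, 21/64, 11/32]

(P^2)[P -> R] = 1/4

Answer: 1/4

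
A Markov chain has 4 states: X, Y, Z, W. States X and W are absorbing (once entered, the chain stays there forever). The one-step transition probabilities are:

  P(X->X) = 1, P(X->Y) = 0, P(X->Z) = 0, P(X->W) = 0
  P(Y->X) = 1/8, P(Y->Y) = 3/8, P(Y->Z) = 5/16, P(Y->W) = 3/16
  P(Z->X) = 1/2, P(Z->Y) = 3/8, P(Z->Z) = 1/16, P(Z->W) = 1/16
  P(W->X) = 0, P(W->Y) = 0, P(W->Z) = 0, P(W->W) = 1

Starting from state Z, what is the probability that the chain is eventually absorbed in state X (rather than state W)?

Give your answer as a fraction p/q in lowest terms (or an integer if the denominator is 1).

Let a_i = P(absorbed in X | start in state i).
Boundary conditions: a_X = 1, a_W = 0.
For each transient state i, a_i = sum_j P(i->j) * a_j:
  a_Y = 1/8*a_X + 3/8*a_Y + 5/16*a_Z + 3/16*a_W
  a_Z = 1/2*a_X + 3/8*a_Y + 1/16*a_Z + 1/16*a_W

Substituting a_X = 1 and a_W = 0, rearrange to (I - Q) a = r where r[i] = P(i -> X):
  [5/8, -5/16] . (a_Y, a_Z) = 1/8
  [-3/8, 15/16] . (a_Y, a_Z) = 1/2

Solving yields:
  a_Y = 7/12
  a_Z = 23/30

Starting state is Z, so the absorption probability is a_Z = 23/30.

Answer: 23/30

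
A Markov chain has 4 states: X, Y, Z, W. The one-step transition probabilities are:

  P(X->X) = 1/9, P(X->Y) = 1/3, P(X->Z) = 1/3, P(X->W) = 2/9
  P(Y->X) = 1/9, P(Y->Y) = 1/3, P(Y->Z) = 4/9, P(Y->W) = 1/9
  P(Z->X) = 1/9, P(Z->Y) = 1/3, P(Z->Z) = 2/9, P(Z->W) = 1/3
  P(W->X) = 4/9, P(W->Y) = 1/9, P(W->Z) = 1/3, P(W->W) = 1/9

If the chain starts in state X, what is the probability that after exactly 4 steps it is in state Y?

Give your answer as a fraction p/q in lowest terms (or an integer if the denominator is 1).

Computing P^4 by repeated multiplication:
P^1 =
  X: [1/9, 1/3, 1/3, 2/9]
  Y: [1/9, 1/3, 4/9, 1/9]
  Z: [1/9, 1/3, 2/9, 1/3]
  W: [4/9, 1/9, 1/3, 1/9]
P^2 =
  X: [5/27, 23/81, 1/3, 16/81]
  Y: [4/27, 25/81, 26/81, 2/9]
  Z: [2/9, 7/27, 28/81, 14/81]
  W: [4/27, 25/81, 25/81, 19/81]
P^3 =
  X: [43/243, 211/729, 239/729, 50/243]
  Y: [5/27, 23/81, 242/729, 145/729]
  Z: [41/243, 215/729, 236/729, 155/729]
  W: [46/243, 205/729, 1/3, 143/729]
P^4 =
  X: [131/729, 629/2187, 2159/6561, 1336/6561]
  Y: [388/2187, 1897/6561, 2152/6561, 1348/6561]
  Z: [398/2187, 1877/6561, 722/2187, 1324/6561]
  W: [386/2187, 1901/6561, 2149/6561, 451/2187]

(P^4)[X -> Y] = 629/2187

Answer: 629/2187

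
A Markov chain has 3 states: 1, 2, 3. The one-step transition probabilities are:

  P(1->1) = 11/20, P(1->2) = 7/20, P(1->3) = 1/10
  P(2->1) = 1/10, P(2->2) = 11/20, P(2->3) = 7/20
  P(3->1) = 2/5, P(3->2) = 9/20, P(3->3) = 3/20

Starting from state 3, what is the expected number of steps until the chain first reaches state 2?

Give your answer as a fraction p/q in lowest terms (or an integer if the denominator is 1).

Answer: 340/137

Derivation:
Let h_i = expected steps to first reach 2 from state i.
Boundary: h_2 = 0.
First-step equations for the other states:
  h_1 = 1 + 11/20*h_1 + 7/20*h_2 + 1/10*h_3
  h_3 = 1 + 2/5*h_1 + 9/20*h_2 + 3/20*h_3

Substituting h_2 = 0 and rearranging gives the linear system (I - Q) h = 1:
  [9/20, -1/10] . (h_1, h_3) = 1
  [-2/5, 17/20] . (h_1, h_3) = 1

Solving yields:
  h_1 = 380/137
  h_3 = 340/137

Starting state is 3, so the expected hitting time is h_3 = 340/137.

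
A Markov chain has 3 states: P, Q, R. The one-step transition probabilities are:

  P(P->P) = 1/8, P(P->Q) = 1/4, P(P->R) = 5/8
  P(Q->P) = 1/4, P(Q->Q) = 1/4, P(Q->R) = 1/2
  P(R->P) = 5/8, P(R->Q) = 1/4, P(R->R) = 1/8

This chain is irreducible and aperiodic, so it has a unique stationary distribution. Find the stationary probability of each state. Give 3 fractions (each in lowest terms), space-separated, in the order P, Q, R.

The stationary distribution satisfies pi = pi * P, i.e.:
  pi_P = 1/8*pi_P + 1/4*pi_Q + 5/8*pi_R
  pi_Q = 1/4*pi_P + 1/4*pi_Q + 1/4*pi_R
  pi_R = 5/8*pi_P + 1/2*pi_Q + 1/8*pi_R
with normalization: pi_P + pi_Q + pi_R = 1.

Using the first 2 balance equations plus normalization, the linear system A*pi = b is:
  [-7/8, 1/4, 5/8] . pi = 0
  [1/4, -3/4, 1/4] . pi = 0
  [1, 1, 1] . pi = 1

Solving yields:
  pi_P = 17/48
  pi_Q = 1/4
  pi_R = 19/48

Verification (pi * P):
  17/48*1/8 + 1/4*1/4 + 19/48*5/8 = 17/48 = pi_P  (ok)
  17/48*1/4 + 1/4*1/4 + 19/48*1/4 = 1/4 = pi_Q  (ok)
  17/48*5/8 + 1/4*1/2 + 19/48*1/8 = 19/48 = pi_R  (ok)

Answer: 17/48 1/4 19/48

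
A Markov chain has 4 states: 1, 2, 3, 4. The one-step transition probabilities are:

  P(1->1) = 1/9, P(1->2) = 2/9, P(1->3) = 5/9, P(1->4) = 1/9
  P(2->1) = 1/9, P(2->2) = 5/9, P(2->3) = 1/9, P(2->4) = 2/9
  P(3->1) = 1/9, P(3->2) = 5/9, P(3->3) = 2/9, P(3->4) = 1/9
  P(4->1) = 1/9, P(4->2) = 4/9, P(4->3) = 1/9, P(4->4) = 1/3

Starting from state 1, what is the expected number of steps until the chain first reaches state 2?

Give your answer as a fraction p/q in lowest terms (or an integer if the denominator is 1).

Answer: 252/95

Derivation:
Let h_i = expected steps to first reach 2 from state i.
Boundary: h_2 = 0.
First-step equations for the other states:
  h_1 = 1 + 1/9*h_1 + 2/9*h_2 + 5/9*h_3 + 1/9*h_4
  h_3 = 1 + 1/9*h_1 + 5/9*h_2 + 2/9*h_3 + 1/9*h_4
  h_4 = 1 + 1/9*h_1 + 4/9*h_2 + 1/9*h_3 + 1/3*h_4

Substituting h_2 = 0 and rearranging gives the linear system (I - Q) h = 1:
  [8/9, -5/9, -1/9] . (h_1, h_3, h_4) = 1
  [-1/9, 7/9, -1/9] . (h_1, h_3, h_4) = 1
  [-1/9, -1/9, 2/3] . (h_1, h_3, h_4) = 1

Solving yields:
  h_1 = 252/95
  h_3 = 189/95
  h_4 = 216/95

Starting state is 1, so the expected hitting time is h_1 = 252/95.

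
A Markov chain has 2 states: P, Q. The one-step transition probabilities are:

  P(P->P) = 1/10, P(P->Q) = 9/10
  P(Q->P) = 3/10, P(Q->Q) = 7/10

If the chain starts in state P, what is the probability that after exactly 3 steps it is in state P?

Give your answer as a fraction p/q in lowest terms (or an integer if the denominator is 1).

Computing P^3 by repeated multiplication:
P^1 =
  P: [1/10, 9/10]
  Q: [3/10, 7/10]
P^2 =
  P: [7/25, 18/25]
  Q: [6/25, 19/25]
P^3 =
  P: [61/250, 189/250]
  Q: [63/250, 187/250]

(P^3)[P -> P] = 61/250

Answer: 61/250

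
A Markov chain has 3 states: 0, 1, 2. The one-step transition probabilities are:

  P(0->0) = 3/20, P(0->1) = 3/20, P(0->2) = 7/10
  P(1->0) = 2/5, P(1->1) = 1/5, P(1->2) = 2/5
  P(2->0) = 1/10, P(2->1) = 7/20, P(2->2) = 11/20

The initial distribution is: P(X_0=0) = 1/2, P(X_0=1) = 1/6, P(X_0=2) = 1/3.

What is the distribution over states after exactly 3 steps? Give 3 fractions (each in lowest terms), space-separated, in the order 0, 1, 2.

Answer: 3091/16000 4361/16000 2137/4000

Derivation:
Propagating the distribution step by step (d_{t+1} = d_t * P):
d_0 = (0=1/2, 1=1/6, 2=1/3)
  d_1[0] = 1/2*3/20 + 1/6*2/5 + 1/3*1/10 = 7/40
  d_1[1] = 1/2*3/20 + 1/6*1/5 + 1/3*7/20 = 9/40
  d_1[2] = 1/2*7/10 + 1/6*2/5 + 1/3*11/20 = 3/5
d_1 = (0=7/40, 1=9/40, 2=3/5)
  d_2[0] = 7/40*3/20 + 9/40*2/5 + 3/5*1/10 = 141/800
  d_2[1] = 7/40*3/20 + 9/40*1/5 + 3/5*7/20 = 9/32
  d_2[2] = 7/40*7/10 + 9/40*2/5 + 3/5*11/20 = 217/400
d_2 = (0=141/800, 1=9/32, 2=217/400)
  d_3[0] = 141/800*3/20 + 9/32*2/5 + 217/400*1/10 = 3091/16000
  d_3[1] = 141/800*3/20 + 9/32*1/5 + 217/400*7/20 = 4361/16000
  d_3[2] = 141/800*7/10 + 9/32*2/5 + 217/400*11/20 = 2137/4000
d_3 = (0=3091/16000, 1=4361/16000, 2=2137/4000)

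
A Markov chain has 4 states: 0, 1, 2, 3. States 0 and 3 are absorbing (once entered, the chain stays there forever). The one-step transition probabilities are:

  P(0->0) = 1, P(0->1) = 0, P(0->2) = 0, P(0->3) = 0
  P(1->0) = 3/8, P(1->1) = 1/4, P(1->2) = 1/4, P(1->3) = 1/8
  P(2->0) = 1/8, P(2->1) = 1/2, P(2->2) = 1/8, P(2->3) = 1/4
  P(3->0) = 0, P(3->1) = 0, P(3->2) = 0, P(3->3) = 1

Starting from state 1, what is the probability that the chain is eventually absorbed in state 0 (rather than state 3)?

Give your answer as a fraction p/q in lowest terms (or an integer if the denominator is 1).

Answer: 23/34

Derivation:
Let a_i = P(absorbed in 0 | start in state i).
Boundary conditions: a_0 = 1, a_3 = 0.
For each transient state i, a_i = sum_j P(i->j) * a_j:
  a_1 = 3/8*a_0 + 1/4*a_1 + 1/4*a_2 + 1/8*a_3
  a_2 = 1/8*a_0 + 1/2*a_1 + 1/8*a_2 + 1/4*a_3

Substituting a_0 = 1 and a_3 = 0, rearrange to (I - Q) a = r where r[i] = P(i -> 0):
  [3/4, -1/4] . (a_1, a_2) = 3/8
  [-1/2, 7/8] . (a_1, a_2) = 1/8

Solving yields:
  a_1 = 23/34
  a_2 = 9/17

Starting state is 1, so the absorption probability is a_1 = 23/34.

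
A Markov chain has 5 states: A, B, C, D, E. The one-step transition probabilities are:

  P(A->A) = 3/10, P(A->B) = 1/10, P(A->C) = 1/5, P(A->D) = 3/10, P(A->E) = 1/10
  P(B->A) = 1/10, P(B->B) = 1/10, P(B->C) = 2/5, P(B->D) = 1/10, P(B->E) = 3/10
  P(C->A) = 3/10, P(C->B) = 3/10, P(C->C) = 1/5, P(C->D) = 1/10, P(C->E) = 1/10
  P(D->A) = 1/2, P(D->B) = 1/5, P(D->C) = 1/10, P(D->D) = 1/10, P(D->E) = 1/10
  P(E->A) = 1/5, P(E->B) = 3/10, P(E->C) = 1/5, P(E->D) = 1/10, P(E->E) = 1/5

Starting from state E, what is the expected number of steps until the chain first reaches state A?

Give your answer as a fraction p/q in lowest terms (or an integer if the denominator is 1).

Let h_i = expected steps to first reach A from state i.
Boundary: h_A = 0.
First-step equations for the other states:
  h_B = 1 + 1/10*h_A + 1/10*h_B + 2/5*h_C + 1/10*h_D + 3/10*h_E
  h_C = 1 + 3/10*h_A + 3/10*h_B + 1/5*h_C + 1/10*h_D + 1/10*h_E
  h_D = 1 + 1/2*h_A + 1/5*h_B + 1/10*h_C + 1/10*h_D + 1/10*h_E
  h_E = 1 + 1/5*h_A + 3/10*h_B + 1/5*h_C + 1/10*h_D + 1/5*h_E

Substituting h_A = 0 and rearranging gives the linear system (I - Q) h = 1:
  [9/10, -2/5, -1/10, -3/10] . (h_B, h_C, h_D, h_E) = 1
  [-3/10, 4/5, -1/10, -1/10] . (h_B, h_C, h_D, h_E) = 1
  [-1/5, -1/10, 9/10, -1/10] . (h_B, h_C, h_D, h_E) = 1
  [-3/10, -1/5, -1/10, 4/5] . (h_B, h_C, h_D, h_E) = 1

Solving yields:
  h_B = 3200/689
  h_C = 2700/689
  h_D = 2110/689
  h_E = 3000/689

Starting state is E, so the expected hitting time is h_E = 3000/689.

Answer: 3000/689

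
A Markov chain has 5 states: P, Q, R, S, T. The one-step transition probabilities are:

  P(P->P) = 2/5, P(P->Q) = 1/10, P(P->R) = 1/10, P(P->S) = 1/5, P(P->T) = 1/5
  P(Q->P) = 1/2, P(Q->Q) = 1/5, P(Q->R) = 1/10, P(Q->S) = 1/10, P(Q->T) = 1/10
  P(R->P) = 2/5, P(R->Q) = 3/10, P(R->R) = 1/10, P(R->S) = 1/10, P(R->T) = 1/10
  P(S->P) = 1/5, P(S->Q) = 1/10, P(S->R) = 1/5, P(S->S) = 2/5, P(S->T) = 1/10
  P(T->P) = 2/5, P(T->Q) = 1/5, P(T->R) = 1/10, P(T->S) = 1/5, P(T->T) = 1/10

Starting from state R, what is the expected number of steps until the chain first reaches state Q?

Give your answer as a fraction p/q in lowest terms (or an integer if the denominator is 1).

Let h_i = expected steps to first reach Q from state i.
Boundary: h_Q = 0.
First-step equations for the other states:
  h_P = 1 + 2/5*h_P + 1/10*h_Q + 1/10*h_R + 1/5*h_S + 1/5*h_T
  h_R = 1 + 2/5*h_P + 3/10*h_Q + 1/10*h_R + 1/10*h_S + 1/10*h_T
  h_S = 1 + 1/5*h_P + 1/10*h_Q + 1/5*h_R + 2/5*h_S + 1/10*h_T
  h_T = 1 + 2/5*h_P + 1/5*h_Q + 1/10*h_R + 1/5*h_S + 1/10*h_T

Substituting h_Q = 0 and rearranging gives the linear system (I - Q) h = 1:
  [3/5, -1/10, -1/5, -1/5] . (h_P, h_R, h_S, h_T) = 1
  [-2/5, 9/10, -1/10, -1/10] . (h_P, h_R, h_S, h_T) = 1
  [-1/5, -1/5, 3/5, -1/10] . (h_P, h_R, h_S, h_T) = 1
  [-2/5, -1/10, -1/5, 9/10] . (h_P, h_R, h_S, h_T) = 1

Solving yields:
  h_P = 4455/622
  h_R = 1805/311
  h_S = 2200/311
  h_T = 2025/311

Starting state is R, so the expected hitting time is h_R = 1805/311.

Answer: 1805/311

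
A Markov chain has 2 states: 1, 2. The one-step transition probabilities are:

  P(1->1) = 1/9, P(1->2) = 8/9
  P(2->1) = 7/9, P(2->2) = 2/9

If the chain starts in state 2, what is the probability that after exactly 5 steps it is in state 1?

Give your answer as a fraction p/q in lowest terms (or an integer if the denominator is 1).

Computing P^5 by repeated multiplication:
P^1 =
  1: [1/9, 8/9]
  2: [7/9, 2/9]
P^2 =
  1: [19/27, 8/27]
  2: [7/27, 20/27]
P^3 =
  1: [25/81, 56/81]
  2: [49/81, 32/81]
P^4 =
  1: [139/243, 104/243]
  2: [91/243, 152/243]
P^5 =
  1: [289/729, 440/729]
  2: [385/729, 344/729]

(P^5)[2 -> 1] = 385/729

Answer: 385/729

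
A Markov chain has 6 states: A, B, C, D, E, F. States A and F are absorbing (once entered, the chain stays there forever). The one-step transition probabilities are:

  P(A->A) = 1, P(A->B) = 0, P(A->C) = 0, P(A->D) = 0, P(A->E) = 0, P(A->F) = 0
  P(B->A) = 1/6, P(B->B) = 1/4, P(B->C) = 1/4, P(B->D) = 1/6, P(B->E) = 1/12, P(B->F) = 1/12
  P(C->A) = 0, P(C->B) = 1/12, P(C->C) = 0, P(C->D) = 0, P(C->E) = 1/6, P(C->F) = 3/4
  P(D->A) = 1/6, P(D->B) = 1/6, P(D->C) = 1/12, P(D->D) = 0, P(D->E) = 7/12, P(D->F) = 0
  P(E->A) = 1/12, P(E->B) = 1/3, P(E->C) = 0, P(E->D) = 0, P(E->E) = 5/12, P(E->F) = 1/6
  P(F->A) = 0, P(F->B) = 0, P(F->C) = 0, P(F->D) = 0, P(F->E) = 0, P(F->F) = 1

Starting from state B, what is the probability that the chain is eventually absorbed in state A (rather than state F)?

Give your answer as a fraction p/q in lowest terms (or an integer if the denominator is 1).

Answer: 1370/3459

Derivation:
Let a_i = P(absorbed in A | start in state i).
Boundary conditions: a_A = 1, a_F = 0.
For each transient state i, a_i = sum_j P(i->j) * a_j:
  a_B = 1/6*a_A + 1/4*a_B + 1/4*a_C + 1/6*a_D + 1/12*a_E + 1/12*a_F
  a_C = 0*a_A + 1/12*a_B + 0*a_C + 0*a_D + 1/6*a_E + 3/4*a_F
  a_D = 1/6*a_A + 1/6*a_B + 1/12*a_C + 0*a_D + 7/12*a_E + 0*a_F
  a_E = 1/12*a_A + 1/3*a_B + 0*a_C + 0*a_D + 5/12*a_E + 1/6*a_F

Substituting a_A = 1 and a_F = 0, rearrange to (I - Q) a = r where r[i] = P(i -> A):
  [3/4, -1/4, -1/6, -1/12] . (a_B, a_C, a_D, a_E) = 1/6
  [-1/12, 1, 0, -1/6] . (a_B, a_C, a_D, a_E) = 0
  [-1/6, -1/12, 1, -7/12] . (a_B, a_C, a_D, a_E) = 1/6
  [-1/3, 0, 0, 7/12] . (a_B, a_C, a_D, a_E) = 1/12

Solving yields:
  a_B = 1370/3459
  a_C = 109/1153
  a_D = 1577/3459
  a_E = 1277/3459

Starting state is B, so the absorption probability is a_B = 1370/3459.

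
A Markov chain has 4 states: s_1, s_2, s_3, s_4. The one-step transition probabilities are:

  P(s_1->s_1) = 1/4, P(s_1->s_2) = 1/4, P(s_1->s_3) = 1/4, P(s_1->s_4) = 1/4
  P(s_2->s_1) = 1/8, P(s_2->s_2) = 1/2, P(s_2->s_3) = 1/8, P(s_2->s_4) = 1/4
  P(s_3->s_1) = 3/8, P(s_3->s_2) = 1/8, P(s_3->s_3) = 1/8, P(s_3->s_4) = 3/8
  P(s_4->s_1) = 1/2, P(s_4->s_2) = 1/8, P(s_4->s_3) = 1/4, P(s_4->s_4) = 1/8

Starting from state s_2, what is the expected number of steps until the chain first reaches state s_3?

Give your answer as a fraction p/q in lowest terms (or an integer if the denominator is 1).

Let h_i = expected steps to first reach s_3 from state i.
Boundary: h_s_3 = 0.
First-step equations for the other states:
  h_s_1 = 1 + 1/4*h_s_1 + 1/4*h_s_2 + 1/4*h_s_3 + 1/4*h_s_4
  h_s_2 = 1 + 1/8*h_s_1 + 1/2*h_s_2 + 1/8*h_s_3 + 1/4*h_s_4
  h_s_4 = 1 + 1/2*h_s_1 + 1/8*h_s_2 + 1/4*h_s_3 + 1/8*h_s_4

Substituting h_s_3 = 0 and rearranging gives the linear system (I - Q) h = 1:
  [3/4, -1/4, -1/4] . (h_s_1, h_s_2, h_s_4) = 1
  [-1/8, 1/2, -1/4] . (h_s_1, h_s_2, h_s_4) = 1
  [-1/2, -1/8, 7/8] . (h_s_1, h_s_2, h_s_4) = 1

Solving yields:
  h_s_1 = 108/23
  h_s_2 = 126/23
  h_s_4 = 106/23

Starting state is s_2, so the expected hitting time is h_s_2 = 126/23.

Answer: 126/23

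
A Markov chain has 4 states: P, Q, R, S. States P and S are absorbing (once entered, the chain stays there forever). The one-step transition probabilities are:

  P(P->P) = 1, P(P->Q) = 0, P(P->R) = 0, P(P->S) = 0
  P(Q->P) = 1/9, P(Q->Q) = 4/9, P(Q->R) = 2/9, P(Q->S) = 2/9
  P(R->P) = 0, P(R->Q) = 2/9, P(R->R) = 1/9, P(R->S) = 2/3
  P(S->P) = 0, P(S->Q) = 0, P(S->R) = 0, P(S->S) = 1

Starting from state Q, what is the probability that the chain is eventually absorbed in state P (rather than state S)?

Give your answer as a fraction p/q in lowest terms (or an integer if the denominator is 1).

Let a_i = P(absorbed in P | start in state i).
Boundary conditions: a_P = 1, a_S = 0.
For each transient state i, a_i = sum_j P(i->j) * a_j:
  a_Q = 1/9*a_P + 4/9*a_Q + 2/9*a_R + 2/9*a_S
  a_R = 0*a_P + 2/9*a_Q + 1/9*a_R + 2/3*a_S

Substituting a_P = 1 and a_S = 0, rearrange to (I - Q) a = r where r[i] = P(i -> P):
  [5/9, -2/9] . (a_Q, a_R) = 1/9
  [-2/9, 8/9] . (a_Q, a_R) = 0

Solving yields:
  a_Q = 2/9
  a_R = 1/18

Starting state is Q, so the absorption probability is a_Q = 2/9.

Answer: 2/9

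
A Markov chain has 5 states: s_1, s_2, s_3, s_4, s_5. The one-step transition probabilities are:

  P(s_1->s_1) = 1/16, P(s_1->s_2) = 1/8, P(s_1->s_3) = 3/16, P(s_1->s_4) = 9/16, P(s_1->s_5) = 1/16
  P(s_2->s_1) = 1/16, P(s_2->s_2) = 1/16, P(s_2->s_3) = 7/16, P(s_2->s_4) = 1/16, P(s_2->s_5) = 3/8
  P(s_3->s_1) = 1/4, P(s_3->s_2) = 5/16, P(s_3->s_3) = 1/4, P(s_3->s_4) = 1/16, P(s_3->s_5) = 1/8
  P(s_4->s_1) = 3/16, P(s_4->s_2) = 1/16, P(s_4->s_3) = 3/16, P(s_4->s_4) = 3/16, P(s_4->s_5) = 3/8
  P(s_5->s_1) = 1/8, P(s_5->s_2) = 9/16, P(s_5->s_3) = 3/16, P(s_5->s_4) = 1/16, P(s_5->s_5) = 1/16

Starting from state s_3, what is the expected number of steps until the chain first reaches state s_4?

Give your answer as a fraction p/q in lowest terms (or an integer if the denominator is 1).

Answer: 94832/13103

Derivation:
Let h_i = expected steps to first reach s_4 from state i.
Boundary: h_s_4 = 0.
First-step equations for the other states:
  h_s_1 = 1 + 1/16*h_s_1 + 1/8*h_s_2 + 3/16*h_s_3 + 9/16*h_s_4 + 1/16*h_s_5
  h_s_2 = 1 + 1/16*h_s_1 + 1/16*h_s_2 + 7/16*h_s_3 + 1/16*h_s_4 + 3/8*h_s_5
  h_s_3 = 1 + 1/4*h_s_1 + 5/16*h_s_2 + 1/4*h_s_3 + 1/16*h_s_4 + 1/8*h_s_5
  h_s_5 = 1 + 1/8*h_s_1 + 9/16*h_s_2 + 3/16*h_s_3 + 1/16*h_s_4 + 1/16*h_s_5

Substituting h_s_4 = 0 and rearranging gives the linear system (I - Q) h = 1:
  [15/16, -1/8, -3/16, -1/16] . (h_s_1, h_s_2, h_s_3, h_s_5) = 1
  [-1/16, 15/16, -7/16, -3/8] . (h_s_1, h_s_2, h_s_3, h_s_5) = 1
  [-1/4, -5/16, 3/4, -1/8] . (h_s_1, h_s_2, h_s_3, h_s_5) = 1
  [-1/8, -9/16, -3/16, 15/16] . (h_s_1, h_s_2, h_s_3, h_s_5) = 1

Solving yields:
  h_s_1 = 53360/13103
  h_s_2 = 102384/13103
  h_s_3 = 94832/13103
  h_s_5 = 101488/13103

Starting state is s_3, so the expected hitting time is h_s_3 = 94832/13103.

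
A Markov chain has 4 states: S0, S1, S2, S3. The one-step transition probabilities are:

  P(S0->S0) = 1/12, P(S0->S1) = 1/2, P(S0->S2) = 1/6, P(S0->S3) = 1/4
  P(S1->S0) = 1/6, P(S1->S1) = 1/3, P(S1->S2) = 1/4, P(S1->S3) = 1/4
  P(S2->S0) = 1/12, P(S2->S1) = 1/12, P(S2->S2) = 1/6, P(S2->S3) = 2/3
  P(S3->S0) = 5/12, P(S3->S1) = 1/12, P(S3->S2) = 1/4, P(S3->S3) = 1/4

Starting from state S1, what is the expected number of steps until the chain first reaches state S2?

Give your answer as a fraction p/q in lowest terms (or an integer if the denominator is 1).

Answer: 624/145

Derivation:
Let h_i = expected steps to first reach S2 from state i.
Boundary: h_S2 = 0.
First-step equations for the other states:
  h_S0 = 1 + 1/12*h_S0 + 1/2*h_S1 + 1/6*h_S2 + 1/4*h_S3
  h_S1 = 1 + 1/6*h_S0 + 1/3*h_S1 + 1/4*h_S2 + 1/4*h_S3
  h_S3 = 1 + 5/12*h_S0 + 1/12*h_S1 + 1/4*h_S2 + 1/4*h_S3

Substituting h_S2 = 0 and rearranging gives the linear system (I - Q) h = 1:
  [11/12, -1/2, -1/4] . (h_S0, h_S1, h_S3) = 1
  [-1/6, 2/3, -1/4] . (h_S0, h_S1, h_S3) = 1
  [-5/12, -1/12, 3/4] . (h_S0, h_S1, h_S3) = 1

Solving yields:
  h_S0 = 672/145
  h_S1 = 624/145
  h_S3 = 636/145

Starting state is S1, so the expected hitting time is h_S1 = 624/145.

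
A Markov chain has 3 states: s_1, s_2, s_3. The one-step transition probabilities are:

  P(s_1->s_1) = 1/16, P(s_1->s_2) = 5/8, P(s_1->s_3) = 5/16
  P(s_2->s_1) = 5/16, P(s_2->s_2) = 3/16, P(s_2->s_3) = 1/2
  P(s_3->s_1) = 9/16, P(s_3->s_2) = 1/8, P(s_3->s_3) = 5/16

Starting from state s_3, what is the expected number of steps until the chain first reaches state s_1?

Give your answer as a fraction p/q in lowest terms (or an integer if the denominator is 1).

Let h_i = expected steps to first reach s_1 from state i.
Boundary: h_s_1 = 0.
First-step equations for the other states:
  h_s_2 = 1 + 5/16*h_s_1 + 3/16*h_s_2 + 1/2*h_s_3
  h_s_3 = 1 + 9/16*h_s_1 + 1/8*h_s_2 + 5/16*h_s_3

Substituting h_s_1 = 0 and rearranging gives the linear system (I - Q) h = 1:
  [13/16, -1/2] . (h_s_2, h_s_3) = 1
  [-1/8, 11/16] . (h_s_2, h_s_3) = 1

Solving yields:
  h_s_2 = 304/127
  h_s_3 = 240/127

Starting state is s_3, so the expected hitting time is h_s_3 = 240/127.

Answer: 240/127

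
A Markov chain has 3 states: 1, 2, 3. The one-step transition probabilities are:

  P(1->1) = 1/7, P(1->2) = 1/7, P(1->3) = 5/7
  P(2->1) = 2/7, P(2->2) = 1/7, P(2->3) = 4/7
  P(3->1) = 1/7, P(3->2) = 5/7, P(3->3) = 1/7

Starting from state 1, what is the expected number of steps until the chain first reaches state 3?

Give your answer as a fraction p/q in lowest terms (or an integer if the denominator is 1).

Answer: 49/34

Derivation:
Let h_i = expected steps to first reach 3 from state i.
Boundary: h_3 = 0.
First-step equations for the other states:
  h_1 = 1 + 1/7*h_1 + 1/7*h_2 + 5/7*h_3
  h_2 = 1 + 2/7*h_1 + 1/7*h_2 + 4/7*h_3

Substituting h_3 = 0 and rearranging gives the linear system (I - Q) h = 1:
  [6/7, -1/7] . (h_1, h_2) = 1
  [-2/7, 6/7] . (h_1, h_2) = 1

Solving yields:
  h_1 = 49/34
  h_2 = 28/17

Starting state is 1, so the expected hitting time is h_1 = 49/34.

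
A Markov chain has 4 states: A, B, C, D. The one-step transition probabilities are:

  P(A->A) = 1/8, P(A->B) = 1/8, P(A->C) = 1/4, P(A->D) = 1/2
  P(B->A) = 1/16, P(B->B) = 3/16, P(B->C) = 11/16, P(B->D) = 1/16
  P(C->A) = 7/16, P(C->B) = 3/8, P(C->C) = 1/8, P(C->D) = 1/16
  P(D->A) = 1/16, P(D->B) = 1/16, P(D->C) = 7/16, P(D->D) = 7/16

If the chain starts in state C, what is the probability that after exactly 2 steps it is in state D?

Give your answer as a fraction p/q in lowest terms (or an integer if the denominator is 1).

Computing P^2 by repeated multiplication:
P^1 =
  A: [1/8, 1/8, 1/4, 1/2]
  B: [1/16, 3/16, 11/16, 1/16]
  C: [7/16, 3/8, 1/8, 1/16]
  D: [1/16, 1/16, 7/16, 7/16]
P^2 =
  A: [21/128, 21/128, 47/128, 39/128]
  B: [83/256, 39/128, 33/128, 29/256]
  C: [35/256, 45/256, 105/256, 71/256]
  D: [59/256, 27/128, 39/128, 65/256]

(P^2)[C -> D] = 71/256

Answer: 71/256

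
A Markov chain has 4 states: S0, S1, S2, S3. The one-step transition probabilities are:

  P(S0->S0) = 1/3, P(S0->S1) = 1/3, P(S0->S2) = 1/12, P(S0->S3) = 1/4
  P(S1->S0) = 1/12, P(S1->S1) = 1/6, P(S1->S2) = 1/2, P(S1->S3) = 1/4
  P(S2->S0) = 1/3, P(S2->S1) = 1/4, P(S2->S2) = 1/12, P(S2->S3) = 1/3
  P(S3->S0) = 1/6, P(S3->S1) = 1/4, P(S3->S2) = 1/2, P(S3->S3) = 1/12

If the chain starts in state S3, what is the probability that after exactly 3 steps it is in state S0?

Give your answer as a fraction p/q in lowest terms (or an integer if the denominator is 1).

Computing P^3 by repeated multiplication:
P^1 =
  S0: [1/3, 1/3, 1/12, 1/4]
  S1: [1/12, 1/6, 1/2, 1/4]
  S2: [1/3, 1/4, 1/12, 1/3]
  S3: [1/6, 1/4, 1/2, 1/12]
P^2 =
  S0: [5/24, 1/4, 47/144, 31/144]
  S1: [1/4, 35/144, 37/144, 1/4]
  S2: [31/144, 37/144, 47/144, 29/144]
  S3: [37/144, 35/144, 2/9, 5/18]
P^3 =
  S0: [203/864, 71/288, 479/1728, 139/576]
  S1: [133/576, 433/1728, 499/1728, 397/1728]
  S2: [407/1728, 71/288, 79/288, 421/1728]
  S3: [391/1728, 217/864, 173/576, 2/9]

(P^3)[S3 -> S0] = 391/1728

Answer: 391/1728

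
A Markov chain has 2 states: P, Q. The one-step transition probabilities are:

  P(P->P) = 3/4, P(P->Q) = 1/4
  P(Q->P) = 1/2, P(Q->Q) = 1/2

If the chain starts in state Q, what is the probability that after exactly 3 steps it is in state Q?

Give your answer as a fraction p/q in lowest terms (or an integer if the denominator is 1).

Answer: 11/32

Derivation:
Computing P^3 by repeated multiplication:
P^1 =
  P: [3/4, 1/4]
  Q: [1/2, 1/2]
P^2 =
  P: [11/16, 5/16]
  Q: [5/8, 3/8]
P^3 =
  P: [43/64, 21/64]
  Q: [21/32, 11/32]

(P^3)[Q -> Q] = 11/32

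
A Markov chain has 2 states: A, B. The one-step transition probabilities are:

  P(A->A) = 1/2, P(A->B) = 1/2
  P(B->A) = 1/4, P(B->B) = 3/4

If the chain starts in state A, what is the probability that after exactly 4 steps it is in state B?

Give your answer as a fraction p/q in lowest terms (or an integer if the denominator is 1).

Computing P^4 by repeated multiplication:
P^1 =
  A: [1/2, 1/2]
  B: [1/4, 3/4]
P^2 =
  A: [3/8, 5/8]
  B: [5/16, 11/16]
P^3 =
  A: [11/32, 21/32]
  B: [21/64, 43/64]
P^4 =
  A: [43/128, 85/128]
  B: [85/256, 171/256]

(P^4)[A -> B] = 85/128

Answer: 85/128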